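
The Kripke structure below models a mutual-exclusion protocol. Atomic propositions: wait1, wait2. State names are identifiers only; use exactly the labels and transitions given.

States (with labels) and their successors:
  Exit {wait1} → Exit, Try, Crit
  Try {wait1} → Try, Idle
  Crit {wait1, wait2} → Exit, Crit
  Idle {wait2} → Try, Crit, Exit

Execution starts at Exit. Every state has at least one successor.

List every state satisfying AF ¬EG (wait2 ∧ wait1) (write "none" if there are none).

States satisfying ¬EG (wait2 ∧ wait1): {Exit, Try, Idle}.
States satisfying AF ¬EG (wait2 ∧ wait1): {Exit, Try, Idle}.

{Exit, Try, Idle}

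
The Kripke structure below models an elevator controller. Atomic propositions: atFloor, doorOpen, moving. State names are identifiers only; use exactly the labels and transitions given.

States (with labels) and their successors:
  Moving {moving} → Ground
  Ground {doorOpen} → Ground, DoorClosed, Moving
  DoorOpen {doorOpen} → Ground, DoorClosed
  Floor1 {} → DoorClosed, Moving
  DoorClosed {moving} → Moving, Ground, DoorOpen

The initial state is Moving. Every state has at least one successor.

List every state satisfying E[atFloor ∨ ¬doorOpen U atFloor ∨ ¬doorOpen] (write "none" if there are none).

States satisfying atFloor ∨ ¬doorOpen: {Moving, Floor1, DoorClosed}.
States satisfying E[atFloor ∨ ¬doorOpen U atFloor ∨ ¬doorOpen]: {Moving, Floor1, DoorClosed}.

{Moving, Floor1, DoorClosed}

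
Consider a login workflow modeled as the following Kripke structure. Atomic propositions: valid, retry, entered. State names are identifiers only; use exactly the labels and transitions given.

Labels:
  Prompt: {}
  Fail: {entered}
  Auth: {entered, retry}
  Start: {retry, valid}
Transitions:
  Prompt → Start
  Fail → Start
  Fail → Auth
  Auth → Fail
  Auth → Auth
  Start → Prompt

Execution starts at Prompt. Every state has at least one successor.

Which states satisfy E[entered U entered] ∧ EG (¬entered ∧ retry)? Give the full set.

none

States satisfying entered: {Fail, Auth}.
States satisfying E[entered U entered]: {Fail, Auth}.
States satisfying ¬entered ∧ retry: {Start}.
States satisfying EG (¬entered ∧ retry): ∅.
States satisfying E[entered U entered] ∧ EG (¬entered ∧ retry): ∅.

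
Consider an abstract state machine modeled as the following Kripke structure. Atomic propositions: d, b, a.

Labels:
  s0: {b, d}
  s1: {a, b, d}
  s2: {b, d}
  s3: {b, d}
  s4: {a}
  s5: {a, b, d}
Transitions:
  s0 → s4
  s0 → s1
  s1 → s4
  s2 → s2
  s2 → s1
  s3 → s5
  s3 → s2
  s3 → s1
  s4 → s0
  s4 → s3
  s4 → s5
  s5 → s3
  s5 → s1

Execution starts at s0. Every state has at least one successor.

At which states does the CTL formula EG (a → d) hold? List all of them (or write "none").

States satisfying a → d: {s0, s1, s2, s3, s5}.
States satisfying EG (a → d): {s2, s3, s5}.

{s2, s3, s5}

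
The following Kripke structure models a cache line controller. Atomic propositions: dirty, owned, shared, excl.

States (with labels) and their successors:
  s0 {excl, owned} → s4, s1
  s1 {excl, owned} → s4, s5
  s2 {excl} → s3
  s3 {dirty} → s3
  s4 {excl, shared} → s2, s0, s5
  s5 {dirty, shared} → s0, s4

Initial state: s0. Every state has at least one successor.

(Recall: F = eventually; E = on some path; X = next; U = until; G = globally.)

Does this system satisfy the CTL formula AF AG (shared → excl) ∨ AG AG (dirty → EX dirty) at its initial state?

Violated

States satisfying AG (shared → excl): {s2, s3}.
States satisfying AF AG (shared → excl): {s2, s3}.
States satisfying AG (dirty → EX dirty): {s2, s3}.
States satisfying AG AG (dirty → EX dirty): {s2, s3}.
States satisfying AF AG (shared → excl) ∨ AG AG (dirty → EX dirty): {s2, s3}.
s0 ∉ Sat(AF AG (shared → excl) ∨ AG AG (dirty → EX dirty)).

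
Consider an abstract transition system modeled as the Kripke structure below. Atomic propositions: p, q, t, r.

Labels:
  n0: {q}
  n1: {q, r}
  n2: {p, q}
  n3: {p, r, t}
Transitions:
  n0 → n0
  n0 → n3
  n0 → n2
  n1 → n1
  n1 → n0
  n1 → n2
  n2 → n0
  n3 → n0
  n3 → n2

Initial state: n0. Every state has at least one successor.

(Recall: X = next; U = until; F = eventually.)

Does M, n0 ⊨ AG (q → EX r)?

States satisfying q → EX r: {n0, n1, n3}.
States satisfying AG (q → EX r): ∅.
n2 is reachable from n0 and violates q → EX r, so AG fails at n0.
n0 ∉ Sat(AG (q → EX r)).

Does not hold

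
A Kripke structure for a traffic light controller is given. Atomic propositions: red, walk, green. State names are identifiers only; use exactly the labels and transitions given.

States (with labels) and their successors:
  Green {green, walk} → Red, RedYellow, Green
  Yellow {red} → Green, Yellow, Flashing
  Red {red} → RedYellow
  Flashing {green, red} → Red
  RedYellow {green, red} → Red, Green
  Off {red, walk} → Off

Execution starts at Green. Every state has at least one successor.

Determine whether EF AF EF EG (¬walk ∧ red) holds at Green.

States satisfying AF EF EG (¬walk ∧ red): {Green, Yellow, Red, Flashing, RedYellow}.
States satisfying EF AF EF EG (¬walk ∧ red): {Green, Yellow, Red, Flashing, RedYellow}.
Some path from Green reaches a state where AF EF EG (¬walk ∧ red) holds.
Green ∈ Sat(EF AF EF EG (¬walk ∧ red)).

Satisfied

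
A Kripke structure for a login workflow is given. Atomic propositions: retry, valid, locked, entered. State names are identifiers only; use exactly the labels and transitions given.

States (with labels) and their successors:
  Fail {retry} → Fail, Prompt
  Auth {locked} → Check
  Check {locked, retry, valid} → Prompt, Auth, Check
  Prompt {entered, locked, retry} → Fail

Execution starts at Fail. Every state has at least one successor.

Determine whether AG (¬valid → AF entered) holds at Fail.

States satisfying ¬valid → AF entered: {Check, Prompt}.
States satisfying AG (¬valid → AF entered): ∅.
Fail is reachable from Fail and violates ¬valid → AF entered, so AG fails at Fail.
Fail ∉ Sat(AG (¬valid → AF entered)).

Violated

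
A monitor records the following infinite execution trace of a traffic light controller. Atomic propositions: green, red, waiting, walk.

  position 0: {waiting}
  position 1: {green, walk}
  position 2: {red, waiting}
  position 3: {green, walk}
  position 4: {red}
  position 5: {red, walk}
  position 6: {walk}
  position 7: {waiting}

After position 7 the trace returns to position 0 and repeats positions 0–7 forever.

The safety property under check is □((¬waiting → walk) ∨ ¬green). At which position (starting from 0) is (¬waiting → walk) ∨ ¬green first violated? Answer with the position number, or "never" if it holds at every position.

never

(¬waiting → walk) ∨ ¬green holds at every position 0..7, and those are all the positions the trace ever visits, so the invariant □((¬waiting → walk) ∨ ¬green) is never violated.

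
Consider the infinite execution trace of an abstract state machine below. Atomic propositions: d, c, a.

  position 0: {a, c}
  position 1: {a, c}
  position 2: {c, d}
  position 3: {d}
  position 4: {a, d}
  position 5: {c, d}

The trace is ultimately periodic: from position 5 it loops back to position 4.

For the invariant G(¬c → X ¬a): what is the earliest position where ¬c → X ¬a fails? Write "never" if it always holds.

3

Check ¬c → X ¬a at each position in order: 0 ✓, 1 ✓, 2 ✓.
At position 3 the labels are {d} and the next position 4 has {a, d}, so ¬c → X ¬a is false there. This is the first violation.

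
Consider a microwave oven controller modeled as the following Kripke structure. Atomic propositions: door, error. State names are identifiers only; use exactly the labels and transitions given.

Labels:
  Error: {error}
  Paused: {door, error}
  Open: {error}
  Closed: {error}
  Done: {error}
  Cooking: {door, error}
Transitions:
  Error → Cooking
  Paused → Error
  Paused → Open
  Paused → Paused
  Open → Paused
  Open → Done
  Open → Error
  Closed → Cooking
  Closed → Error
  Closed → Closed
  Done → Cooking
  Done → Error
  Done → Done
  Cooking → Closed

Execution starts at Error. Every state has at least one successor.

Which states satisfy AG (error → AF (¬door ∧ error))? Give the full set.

States satisfying error → AF (¬door ∧ error): {Error, Open, Closed, Done, Cooking}.
States satisfying AG (error → AF (¬door ∧ error)): {Error, Closed, Done, Cooking}.

{Error, Closed, Done, Cooking}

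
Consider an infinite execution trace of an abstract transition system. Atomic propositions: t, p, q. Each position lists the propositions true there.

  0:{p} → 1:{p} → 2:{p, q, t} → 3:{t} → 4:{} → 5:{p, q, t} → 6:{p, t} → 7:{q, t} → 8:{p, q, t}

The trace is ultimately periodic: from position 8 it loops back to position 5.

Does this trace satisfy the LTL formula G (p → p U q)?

Yes

p → p U q holds at every position 0..8, and those are all positions ever visited, so G (p → p U q) holds.
Positions where p holds: 0, 1, 2, 5, 6, 8.
Check p U q at each: 0→ok, 1→ok, 2→ok, 5→ok, 6→ok, 8→ok.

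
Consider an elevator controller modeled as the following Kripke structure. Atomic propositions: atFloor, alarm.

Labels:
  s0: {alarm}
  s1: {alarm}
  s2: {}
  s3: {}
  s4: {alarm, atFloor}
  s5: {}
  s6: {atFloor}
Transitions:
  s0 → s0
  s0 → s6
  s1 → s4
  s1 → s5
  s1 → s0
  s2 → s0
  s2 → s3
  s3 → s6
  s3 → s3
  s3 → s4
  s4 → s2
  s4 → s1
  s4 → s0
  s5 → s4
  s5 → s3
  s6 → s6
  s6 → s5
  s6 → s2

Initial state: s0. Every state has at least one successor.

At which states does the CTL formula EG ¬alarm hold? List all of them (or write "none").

{s2, s3, s5, s6}

States satisfying ¬alarm: {s2, s3, s5, s6}.
States satisfying EG ¬alarm: {s2, s3, s5, s6}.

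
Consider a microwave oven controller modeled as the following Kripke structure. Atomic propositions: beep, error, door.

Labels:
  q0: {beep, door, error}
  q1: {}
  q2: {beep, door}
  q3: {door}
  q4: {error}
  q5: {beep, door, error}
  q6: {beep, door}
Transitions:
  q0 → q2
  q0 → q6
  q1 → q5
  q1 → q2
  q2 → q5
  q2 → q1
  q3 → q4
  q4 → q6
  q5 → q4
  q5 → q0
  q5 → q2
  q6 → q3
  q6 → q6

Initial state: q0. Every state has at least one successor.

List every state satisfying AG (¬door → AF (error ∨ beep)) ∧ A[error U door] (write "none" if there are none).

{q0, q2, q3, q4, q5, q6}

States satisfying ¬door → AF (error ∨ beep): {q0, q1, q2, q3, q4, q5, q6}.
States satisfying AG (¬door → AF (error ∨ beep)): {q0, q1, q2, q3, q4, q5, q6}.
States satisfying error: {q0, q4, q5}.
States satisfying door: {q0, q2, q3, q5, q6}.
States satisfying A[error U door]: {q0, q2, q3, q4, q5, q6}.
States satisfying AG (¬door → AF (error ∨ beep)) ∧ A[error U door]: {q0, q2, q3, q4, q5, q6}.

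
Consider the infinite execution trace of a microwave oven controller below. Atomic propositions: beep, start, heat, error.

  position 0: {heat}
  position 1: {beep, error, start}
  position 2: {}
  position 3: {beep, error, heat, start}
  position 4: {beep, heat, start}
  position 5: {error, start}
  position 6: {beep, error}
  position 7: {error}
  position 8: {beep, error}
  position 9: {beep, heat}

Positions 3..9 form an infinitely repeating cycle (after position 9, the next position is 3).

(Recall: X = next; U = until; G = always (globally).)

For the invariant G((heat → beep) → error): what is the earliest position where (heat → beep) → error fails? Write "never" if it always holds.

2

Check (heat → beep) → error at each position in order: 0 ✓, 1 ✓.
At position 2 the labels are {}, so (heat → beep) → error is false there. This is the first violation.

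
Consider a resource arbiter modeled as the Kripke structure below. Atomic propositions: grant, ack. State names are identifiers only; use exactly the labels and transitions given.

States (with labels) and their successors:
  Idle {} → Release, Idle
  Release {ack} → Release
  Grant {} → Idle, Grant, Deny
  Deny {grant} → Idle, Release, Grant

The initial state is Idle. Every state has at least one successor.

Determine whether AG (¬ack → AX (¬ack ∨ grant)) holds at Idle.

States satisfying ¬ack → AX (¬ack ∨ grant): {Release, Grant}.
States satisfying AG (¬ack → AX (¬ack ∨ grant)): {Release}.
Idle is reachable from Idle and violates ¬ack → AX (¬ack ∨ grant), so AG fails at Idle.
Idle ∉ Sat(AG (¬ack → AX (¬ack ∨ grant))).

Does not hold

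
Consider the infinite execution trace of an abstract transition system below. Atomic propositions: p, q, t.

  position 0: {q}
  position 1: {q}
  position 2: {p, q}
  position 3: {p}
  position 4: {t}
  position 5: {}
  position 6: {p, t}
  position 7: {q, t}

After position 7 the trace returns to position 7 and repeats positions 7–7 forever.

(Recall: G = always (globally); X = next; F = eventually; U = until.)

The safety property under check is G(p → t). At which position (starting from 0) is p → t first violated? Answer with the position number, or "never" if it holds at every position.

Check p → t at each position in order: 0 ✓, 1 ✓.
At position 2 the labels are {p, q}, so p → t is false there. This is the first violation.

2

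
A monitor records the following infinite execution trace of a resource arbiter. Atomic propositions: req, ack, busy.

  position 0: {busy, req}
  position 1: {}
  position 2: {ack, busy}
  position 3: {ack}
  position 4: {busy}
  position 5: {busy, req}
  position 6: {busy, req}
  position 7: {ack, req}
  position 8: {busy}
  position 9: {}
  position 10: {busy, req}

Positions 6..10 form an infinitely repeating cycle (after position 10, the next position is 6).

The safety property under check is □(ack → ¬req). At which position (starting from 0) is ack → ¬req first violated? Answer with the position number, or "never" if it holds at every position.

Check ack → ¬req at each position in order: 0 ✓, 1 ✓, 2 ✓, 3 ✓, 4 ✓, 5 ✓, 6 ✓.
At position 7 the labels are {ack, req}, so ack → ¬req is false there. This is the first violation.

7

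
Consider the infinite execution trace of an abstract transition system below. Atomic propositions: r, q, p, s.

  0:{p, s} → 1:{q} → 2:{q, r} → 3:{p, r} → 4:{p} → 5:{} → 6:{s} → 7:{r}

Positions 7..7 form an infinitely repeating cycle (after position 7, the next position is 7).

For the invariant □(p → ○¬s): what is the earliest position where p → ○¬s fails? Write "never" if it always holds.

p → ○¬s holds at every position 0..7, and those are all the positions the trace ever visits, so the invariant □(p → ○¬s) is never violated.

never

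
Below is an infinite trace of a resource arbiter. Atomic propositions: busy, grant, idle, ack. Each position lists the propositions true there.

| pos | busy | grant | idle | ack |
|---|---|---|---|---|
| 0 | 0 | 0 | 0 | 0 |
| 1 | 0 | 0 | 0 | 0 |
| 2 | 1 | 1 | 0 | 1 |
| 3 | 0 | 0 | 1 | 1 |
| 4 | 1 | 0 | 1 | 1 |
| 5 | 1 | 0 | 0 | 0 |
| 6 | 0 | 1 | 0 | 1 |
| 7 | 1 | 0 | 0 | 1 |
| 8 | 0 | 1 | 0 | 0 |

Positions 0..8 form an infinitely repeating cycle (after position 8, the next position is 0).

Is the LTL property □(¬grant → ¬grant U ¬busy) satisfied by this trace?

Holds

¬grant → ¬grant U ¬busy holds at every position 0..8, and those are all positions ever visited, so □(¬grant → ¬grant U ¬busy) holds.
Positions where ¬grant holds: 0, 1, 3, 4, 5, 7.
Check ¬grant U ¬busy at each: 0→ok, 1→ok, 3→ok, 4→ok, 5→ok, 7→ok.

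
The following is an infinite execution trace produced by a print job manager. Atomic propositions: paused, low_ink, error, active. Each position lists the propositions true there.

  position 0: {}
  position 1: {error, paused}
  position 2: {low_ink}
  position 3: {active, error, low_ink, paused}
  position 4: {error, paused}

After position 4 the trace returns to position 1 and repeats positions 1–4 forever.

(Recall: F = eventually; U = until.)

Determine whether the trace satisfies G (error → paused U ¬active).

error → paused U ¬active holds at every position 0..4, and those are all positions ever visited, so G (error → paused U ¬active) holds.
Positions where error holds: 1, 3, 4.
Check paused U ¬active at each: 1→ok, 3→ok, 4→ok.

Holds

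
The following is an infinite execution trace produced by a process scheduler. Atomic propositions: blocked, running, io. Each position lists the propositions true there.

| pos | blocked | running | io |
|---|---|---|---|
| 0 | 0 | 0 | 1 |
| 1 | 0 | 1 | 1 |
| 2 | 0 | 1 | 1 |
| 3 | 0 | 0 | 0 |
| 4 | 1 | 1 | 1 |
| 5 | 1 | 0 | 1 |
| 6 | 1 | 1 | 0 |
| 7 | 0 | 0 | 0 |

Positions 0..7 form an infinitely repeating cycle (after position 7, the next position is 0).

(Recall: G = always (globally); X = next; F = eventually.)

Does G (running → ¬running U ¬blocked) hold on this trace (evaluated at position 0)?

No

running → ¬running U ¬blocked must hold at every position from 0 onward. It fails at position 4, so G (running → ¬running U ¬blocked) is false.
Positions where running holds: 1, 2, 4, 6.
Check ¬running U ¬blocked at each: 1→ok, 2→ok, 4→fails, 6→fails.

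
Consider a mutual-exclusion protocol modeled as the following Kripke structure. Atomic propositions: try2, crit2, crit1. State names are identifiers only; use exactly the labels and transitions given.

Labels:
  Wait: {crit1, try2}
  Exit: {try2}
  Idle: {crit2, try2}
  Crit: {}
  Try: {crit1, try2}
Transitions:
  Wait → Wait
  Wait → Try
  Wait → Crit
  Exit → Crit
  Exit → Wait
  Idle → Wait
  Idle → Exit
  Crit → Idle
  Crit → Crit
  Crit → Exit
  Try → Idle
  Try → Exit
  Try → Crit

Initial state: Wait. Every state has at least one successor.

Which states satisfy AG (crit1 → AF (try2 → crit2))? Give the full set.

none

States satisfying crit1 → AF (try2 → crit2): {Exit, Idle, Crit}.
States satisfying AG (crit1 → AF (try2 → crit2)): ∅.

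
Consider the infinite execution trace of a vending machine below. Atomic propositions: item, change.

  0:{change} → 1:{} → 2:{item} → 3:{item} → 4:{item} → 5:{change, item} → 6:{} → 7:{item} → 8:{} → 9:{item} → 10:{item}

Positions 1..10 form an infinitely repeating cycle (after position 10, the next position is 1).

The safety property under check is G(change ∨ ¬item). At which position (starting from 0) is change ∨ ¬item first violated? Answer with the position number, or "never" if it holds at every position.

Check change ∨ ¬item at each position in order: 0 ✓, 1 ✓.
At position 2 the labels are {item}, so change ∨ ¬item is false there. This is the first violation.

2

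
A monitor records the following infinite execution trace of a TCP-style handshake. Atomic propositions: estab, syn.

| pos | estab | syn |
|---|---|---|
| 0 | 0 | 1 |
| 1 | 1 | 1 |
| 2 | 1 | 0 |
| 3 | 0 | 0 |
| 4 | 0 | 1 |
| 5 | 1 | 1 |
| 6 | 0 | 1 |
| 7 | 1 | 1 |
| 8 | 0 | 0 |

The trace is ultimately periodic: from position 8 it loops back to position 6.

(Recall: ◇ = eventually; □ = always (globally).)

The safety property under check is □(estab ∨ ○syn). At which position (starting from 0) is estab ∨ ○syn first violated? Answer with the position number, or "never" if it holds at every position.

never

estab ∨ ○syn holds at every position 0..8, and those are all the positions the trace ever visits, so the invariant □(estab ∨ ○syn) is never violated.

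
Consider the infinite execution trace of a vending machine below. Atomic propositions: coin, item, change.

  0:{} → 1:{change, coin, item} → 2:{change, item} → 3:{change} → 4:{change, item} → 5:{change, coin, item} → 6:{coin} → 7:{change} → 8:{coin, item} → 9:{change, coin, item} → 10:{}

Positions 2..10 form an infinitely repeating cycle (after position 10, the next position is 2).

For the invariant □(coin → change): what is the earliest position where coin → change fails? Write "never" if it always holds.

Check coin → change at each position in order: 0 ✓, 1 ✓, 2 ✓, 3 ✓, 4 ✓, 5 ✓.
At position 6 the labels are {coin}, so coin → change is false there. This is the first violation.

6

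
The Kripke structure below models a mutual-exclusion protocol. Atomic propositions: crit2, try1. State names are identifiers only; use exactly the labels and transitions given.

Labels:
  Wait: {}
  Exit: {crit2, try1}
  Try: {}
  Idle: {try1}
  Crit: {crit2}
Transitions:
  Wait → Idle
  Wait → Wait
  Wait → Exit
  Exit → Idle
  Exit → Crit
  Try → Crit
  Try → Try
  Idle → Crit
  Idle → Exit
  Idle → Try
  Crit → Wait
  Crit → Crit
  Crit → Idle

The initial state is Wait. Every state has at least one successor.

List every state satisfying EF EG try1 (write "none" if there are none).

States satisfying EG try1: {Exit, Idle}.
States satisfying EF EG try1: {Wait, Exit, Try, Idle, Crit}.

{Wait, Exit, Try, Idle, Crit}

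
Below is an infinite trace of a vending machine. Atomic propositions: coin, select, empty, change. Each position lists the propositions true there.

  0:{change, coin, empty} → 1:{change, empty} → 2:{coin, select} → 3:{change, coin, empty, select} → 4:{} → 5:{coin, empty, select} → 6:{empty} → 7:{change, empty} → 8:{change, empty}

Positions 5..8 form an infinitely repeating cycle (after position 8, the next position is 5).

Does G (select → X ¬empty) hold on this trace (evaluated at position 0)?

Violated

select → X ¬empty must hold at every position from 0 onward. It fails at position 2, so G (select → X ¬empty) is false.
Positions where select holds: 2, 3, 5.
Check X ¬empty at each: 2→fails, 3→ok, 5→fails.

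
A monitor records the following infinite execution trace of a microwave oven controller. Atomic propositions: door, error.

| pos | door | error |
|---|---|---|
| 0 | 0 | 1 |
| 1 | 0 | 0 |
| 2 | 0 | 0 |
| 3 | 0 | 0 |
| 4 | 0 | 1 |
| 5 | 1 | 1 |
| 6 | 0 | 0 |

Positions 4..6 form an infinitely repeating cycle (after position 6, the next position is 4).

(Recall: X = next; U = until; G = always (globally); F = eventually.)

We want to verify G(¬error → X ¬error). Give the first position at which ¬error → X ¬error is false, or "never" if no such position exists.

3

Check ¬error → X ¬error at each position in order: 0 ✓, 1 ✓, 2 ✓.
At position 3 the labels are {} and the next position 4 has {error}, so ¬error → X ¬error is false there. This is the first violation.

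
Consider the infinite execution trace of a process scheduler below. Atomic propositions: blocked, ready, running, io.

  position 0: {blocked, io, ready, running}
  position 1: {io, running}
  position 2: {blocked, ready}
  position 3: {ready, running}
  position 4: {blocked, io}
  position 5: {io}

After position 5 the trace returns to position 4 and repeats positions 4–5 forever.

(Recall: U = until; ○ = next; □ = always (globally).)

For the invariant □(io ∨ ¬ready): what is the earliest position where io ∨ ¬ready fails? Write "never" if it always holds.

2

Check io ∨ ¬ready at each position in order: 0 ✓, 1 ✓.
At position 2 the labels are {blocked, ready}, so io ∨ ¬ready is false there. This is the first violation.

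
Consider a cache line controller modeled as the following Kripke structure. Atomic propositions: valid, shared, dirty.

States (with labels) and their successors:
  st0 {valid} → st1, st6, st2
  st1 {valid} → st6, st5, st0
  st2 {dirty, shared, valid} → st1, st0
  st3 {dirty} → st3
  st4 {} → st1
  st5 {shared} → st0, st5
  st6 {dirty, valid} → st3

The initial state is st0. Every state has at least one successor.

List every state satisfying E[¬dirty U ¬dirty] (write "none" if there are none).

States satisfying ¬dirty: {st0, st1, st4, st5}.
States satisfying E[¬dirty U ¬dirty]: {st0, st1, st4, st5}.

{st0, st1, st4, st5}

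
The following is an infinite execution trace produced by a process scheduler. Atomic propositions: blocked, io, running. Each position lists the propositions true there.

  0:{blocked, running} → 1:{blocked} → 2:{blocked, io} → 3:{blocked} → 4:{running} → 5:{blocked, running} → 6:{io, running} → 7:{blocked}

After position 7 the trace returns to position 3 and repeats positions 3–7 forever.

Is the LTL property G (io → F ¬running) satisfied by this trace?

Yes

io → F ¬running holds at every position 0..7, and those are all positions ever visited, so G (io → F ¬running) holds.
Positions where io holds: 2, 6.
Check F ¬running at each: 2→ok, 6→ok.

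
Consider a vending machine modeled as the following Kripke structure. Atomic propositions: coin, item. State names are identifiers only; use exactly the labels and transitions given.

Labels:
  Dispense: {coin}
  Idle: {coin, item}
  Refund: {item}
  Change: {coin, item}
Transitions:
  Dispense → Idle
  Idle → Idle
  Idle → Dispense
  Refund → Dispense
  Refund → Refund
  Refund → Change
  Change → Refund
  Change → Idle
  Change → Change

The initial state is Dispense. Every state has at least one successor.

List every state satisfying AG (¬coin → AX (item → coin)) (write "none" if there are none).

{Dispense, Idle}

States satisfying ¬coin → AX (item → coin): {Dispense, Idle, Change}.
States satisfying AG (¬coin → AX (item → coin)): {Dispense, Idle}.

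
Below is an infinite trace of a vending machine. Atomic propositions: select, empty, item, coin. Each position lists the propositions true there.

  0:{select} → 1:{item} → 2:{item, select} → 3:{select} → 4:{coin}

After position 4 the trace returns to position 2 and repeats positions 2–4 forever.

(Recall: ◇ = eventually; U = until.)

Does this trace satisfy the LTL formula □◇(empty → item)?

◇(empty → item) holds at every position 0..4, and those are all positions ever visited, so □◇(empty → item) holds.

Yes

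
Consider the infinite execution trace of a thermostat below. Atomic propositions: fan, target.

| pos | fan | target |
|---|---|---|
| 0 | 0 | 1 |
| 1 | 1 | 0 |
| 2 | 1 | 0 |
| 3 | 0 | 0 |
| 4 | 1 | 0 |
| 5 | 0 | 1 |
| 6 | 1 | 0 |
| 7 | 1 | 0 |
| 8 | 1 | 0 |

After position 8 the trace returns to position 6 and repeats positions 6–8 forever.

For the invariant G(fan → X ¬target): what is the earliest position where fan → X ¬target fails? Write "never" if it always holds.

4

Check fan → X ¬target at each position in order: 0 ✓, 1 ✓, 2 ✓, 3 ✓.
At position 4 the labels are {fan} and the next position 5 has {target}, so fan → X ¬target is false there. This is the first violation.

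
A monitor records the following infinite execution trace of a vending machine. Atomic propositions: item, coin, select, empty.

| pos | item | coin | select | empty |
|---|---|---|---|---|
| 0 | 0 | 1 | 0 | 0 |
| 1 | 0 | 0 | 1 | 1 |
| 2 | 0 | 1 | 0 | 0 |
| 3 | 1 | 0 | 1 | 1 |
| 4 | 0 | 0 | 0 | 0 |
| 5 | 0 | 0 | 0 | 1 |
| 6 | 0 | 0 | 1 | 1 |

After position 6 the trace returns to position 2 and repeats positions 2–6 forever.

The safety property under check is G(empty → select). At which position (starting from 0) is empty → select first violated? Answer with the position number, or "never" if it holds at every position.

5

Check empty → select at each position in order: 0 ✓, 1 ✓, 2 ✓, 3 ✓, 4 ✓.
At position 5 the labels are {empty}, so empty → select is false there. This is the first violation.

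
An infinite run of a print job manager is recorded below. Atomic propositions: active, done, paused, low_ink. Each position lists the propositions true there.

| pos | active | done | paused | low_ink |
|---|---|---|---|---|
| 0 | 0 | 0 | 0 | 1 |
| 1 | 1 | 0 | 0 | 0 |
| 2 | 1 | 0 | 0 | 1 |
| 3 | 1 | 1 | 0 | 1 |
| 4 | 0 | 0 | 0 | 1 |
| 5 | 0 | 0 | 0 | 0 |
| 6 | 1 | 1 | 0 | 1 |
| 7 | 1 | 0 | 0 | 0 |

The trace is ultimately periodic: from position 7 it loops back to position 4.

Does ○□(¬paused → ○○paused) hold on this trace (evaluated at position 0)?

Violated

The position after 0 is 1; □(¬paused → ○○paused) is false there.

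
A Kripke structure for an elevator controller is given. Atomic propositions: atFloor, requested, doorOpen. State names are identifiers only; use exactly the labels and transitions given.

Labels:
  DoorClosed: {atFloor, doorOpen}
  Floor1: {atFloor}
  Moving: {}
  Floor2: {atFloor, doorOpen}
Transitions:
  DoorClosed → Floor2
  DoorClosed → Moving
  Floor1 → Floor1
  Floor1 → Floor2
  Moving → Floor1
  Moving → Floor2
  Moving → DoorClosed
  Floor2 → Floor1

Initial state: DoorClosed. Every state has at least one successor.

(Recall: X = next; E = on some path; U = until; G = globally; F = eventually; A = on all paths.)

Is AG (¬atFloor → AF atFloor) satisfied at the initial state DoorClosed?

States satisfying ¬atFloor → AF atFloor: {DoorClosed, Floor1, Moving, Floor2}.
States satisfying AG (¬atFloor → AF atFloor): {DoorClosed, Floor1, Moving, Floor2}.
Every state reachable from DoorClosed satisfies ¬atFloor → AF atFloor.
DoorClosed ∈ Sat(AG (¬atFloor → AF atFloor)).

Holds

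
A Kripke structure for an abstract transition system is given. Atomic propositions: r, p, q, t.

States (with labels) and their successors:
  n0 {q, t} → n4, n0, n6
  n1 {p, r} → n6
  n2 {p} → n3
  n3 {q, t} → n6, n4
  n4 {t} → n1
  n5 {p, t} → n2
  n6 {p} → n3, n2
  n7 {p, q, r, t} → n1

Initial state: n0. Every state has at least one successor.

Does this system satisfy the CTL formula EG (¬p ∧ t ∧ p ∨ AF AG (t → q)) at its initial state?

Violated

States satisfying ¬p ∧ t ∧ p ∨ AF AG (t → q): ∅.
States satisfying EG (¬p ∧ t ∧ p ∨ AF AG (t → q)): ∅.
No suitable path/successor from n0 witnesses the formula.
n0 ∉ Sat(EG (¬p ∧ t ∧ p ∨ AF AG (t → q))).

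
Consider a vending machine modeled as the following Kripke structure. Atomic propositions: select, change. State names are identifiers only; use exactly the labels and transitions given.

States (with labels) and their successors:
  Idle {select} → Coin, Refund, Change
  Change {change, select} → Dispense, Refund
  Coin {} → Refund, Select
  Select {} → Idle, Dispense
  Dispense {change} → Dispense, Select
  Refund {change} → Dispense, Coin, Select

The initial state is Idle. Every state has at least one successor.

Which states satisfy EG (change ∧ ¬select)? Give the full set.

{Dispense, Refund}

States satisfying change ∧ ¬select: {Dispense, Refund}.
States satisfying EG (change ∧ ¬select): {Dispense, Refund}.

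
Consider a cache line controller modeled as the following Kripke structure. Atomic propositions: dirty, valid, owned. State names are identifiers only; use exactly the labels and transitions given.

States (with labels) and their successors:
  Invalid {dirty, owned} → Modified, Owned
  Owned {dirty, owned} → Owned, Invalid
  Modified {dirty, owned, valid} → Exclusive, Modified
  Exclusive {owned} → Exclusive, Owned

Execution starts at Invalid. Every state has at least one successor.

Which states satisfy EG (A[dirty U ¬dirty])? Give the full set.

{Exclusive}

States satisfying A[dirty U ¬dirty]: {Exclusive}.
States satisfying EG (A[dirty U ¬dirty]): {Exclusive}.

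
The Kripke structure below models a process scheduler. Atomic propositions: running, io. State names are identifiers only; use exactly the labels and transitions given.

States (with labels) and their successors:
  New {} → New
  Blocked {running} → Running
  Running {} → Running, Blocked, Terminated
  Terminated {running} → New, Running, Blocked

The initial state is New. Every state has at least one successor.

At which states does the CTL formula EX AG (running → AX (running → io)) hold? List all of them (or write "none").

States satisfying AG (running → AX (running → io)): {New}.
States satisfying EX AG (running → AX (running → io)): {New, Terminated}.

{New, Terminated}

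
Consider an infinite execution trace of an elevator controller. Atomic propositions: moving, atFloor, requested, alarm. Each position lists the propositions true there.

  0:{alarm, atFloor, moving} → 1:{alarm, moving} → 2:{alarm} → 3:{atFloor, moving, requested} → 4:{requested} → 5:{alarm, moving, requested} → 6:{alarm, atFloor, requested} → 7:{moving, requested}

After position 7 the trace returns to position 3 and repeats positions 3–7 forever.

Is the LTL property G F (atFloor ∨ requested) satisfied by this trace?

F (atFloor ∨ requested) holds at every position 0..7, and those are all positions ever visited, so G F (atFloor ∨ requested) holds.

Yes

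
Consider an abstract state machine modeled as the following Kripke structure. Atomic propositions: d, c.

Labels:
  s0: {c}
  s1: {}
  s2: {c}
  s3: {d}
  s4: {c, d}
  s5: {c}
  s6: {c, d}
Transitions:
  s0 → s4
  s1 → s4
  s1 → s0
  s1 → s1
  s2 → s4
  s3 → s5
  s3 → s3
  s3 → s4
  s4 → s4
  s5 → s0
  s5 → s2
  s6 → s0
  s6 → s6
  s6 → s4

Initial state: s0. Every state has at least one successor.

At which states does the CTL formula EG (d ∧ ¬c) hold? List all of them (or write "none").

{s3}

States satisfying d ∧ ¬c: {s3}.
States satisfying EG (d ∧ ¬c): {s3}.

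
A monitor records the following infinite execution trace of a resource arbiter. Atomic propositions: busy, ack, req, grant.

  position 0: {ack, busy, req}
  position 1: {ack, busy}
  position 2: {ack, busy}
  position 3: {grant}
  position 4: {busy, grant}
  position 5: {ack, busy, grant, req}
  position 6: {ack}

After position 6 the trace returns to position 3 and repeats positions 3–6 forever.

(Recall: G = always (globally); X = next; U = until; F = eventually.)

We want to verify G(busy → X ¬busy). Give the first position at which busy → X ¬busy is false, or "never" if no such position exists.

At position 0 the labels are {ack, busy, req} and the next position 1 has {ack, busy}, so busy → X ¬busy is false there. This is the first violation.

0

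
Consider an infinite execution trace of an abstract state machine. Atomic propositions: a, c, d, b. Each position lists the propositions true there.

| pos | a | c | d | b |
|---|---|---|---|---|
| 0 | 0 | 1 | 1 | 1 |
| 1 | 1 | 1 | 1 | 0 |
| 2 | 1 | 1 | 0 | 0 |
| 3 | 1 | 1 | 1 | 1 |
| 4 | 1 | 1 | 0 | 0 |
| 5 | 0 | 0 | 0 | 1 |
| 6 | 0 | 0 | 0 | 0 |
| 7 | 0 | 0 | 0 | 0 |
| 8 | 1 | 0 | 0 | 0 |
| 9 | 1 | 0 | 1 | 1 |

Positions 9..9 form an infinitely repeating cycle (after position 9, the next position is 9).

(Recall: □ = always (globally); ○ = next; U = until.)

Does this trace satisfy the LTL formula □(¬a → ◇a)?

¬a → ◇a holds at every position 0..9, and those are all positions ever visited, so □(¬a → ◇a) holds.
Positions where ¬a holds: 0, 5, 6, 7.
Check ◇a at each: 0→ok, 5→ok, 6→ok, 7→ok.

Holds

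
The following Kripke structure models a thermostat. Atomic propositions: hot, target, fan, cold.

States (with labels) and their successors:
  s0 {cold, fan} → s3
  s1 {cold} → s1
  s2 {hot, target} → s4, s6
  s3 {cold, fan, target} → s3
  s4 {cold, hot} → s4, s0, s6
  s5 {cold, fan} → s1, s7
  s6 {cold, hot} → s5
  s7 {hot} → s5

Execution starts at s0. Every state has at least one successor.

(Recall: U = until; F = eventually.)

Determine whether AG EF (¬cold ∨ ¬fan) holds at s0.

States satisfying EF (¬cold ∨ ¬fan): {s1, s2, s4, s5, s6, s7}.
States satisfying AG EF (¬cold ∨ ¬fan): {s1, s5, s6, s7}.
s0 is reachable from s0 and violates EF (¬cold ∨ ¬fan), so AG fails at s0.
s0 ∉ Sat(AG EF (¬cold ∨ ¬fan)).

No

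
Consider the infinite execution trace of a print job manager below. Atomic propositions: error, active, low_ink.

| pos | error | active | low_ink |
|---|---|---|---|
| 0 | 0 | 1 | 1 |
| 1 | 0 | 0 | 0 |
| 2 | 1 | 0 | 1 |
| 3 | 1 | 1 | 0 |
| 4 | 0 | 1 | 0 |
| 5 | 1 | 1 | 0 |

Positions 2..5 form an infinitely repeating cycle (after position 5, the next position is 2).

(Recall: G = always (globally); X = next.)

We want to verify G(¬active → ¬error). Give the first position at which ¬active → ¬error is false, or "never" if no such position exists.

Check ¬active → ¬error at each position in order: 0 ✓, 1 ✓.
At position 2 the labels are {error, low_ink}, so ¬active → ¬error is false there. This is the first violation.

2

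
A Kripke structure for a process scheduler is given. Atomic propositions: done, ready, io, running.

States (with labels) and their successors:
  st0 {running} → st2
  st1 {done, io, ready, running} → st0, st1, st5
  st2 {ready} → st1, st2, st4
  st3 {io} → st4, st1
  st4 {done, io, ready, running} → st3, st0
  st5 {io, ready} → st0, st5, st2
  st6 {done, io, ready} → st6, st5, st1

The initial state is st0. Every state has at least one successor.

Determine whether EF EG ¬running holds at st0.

States satisfying EG ¬running: {st2, st5, st6}.
States satisfying EF EG ¬running: {st0, st1, st2, st3, st4, st5, st6}.
Some path from st0 reaches a state where EG ¬running holds.
st0 ∈ Sat(EF EG ¬running).

Holds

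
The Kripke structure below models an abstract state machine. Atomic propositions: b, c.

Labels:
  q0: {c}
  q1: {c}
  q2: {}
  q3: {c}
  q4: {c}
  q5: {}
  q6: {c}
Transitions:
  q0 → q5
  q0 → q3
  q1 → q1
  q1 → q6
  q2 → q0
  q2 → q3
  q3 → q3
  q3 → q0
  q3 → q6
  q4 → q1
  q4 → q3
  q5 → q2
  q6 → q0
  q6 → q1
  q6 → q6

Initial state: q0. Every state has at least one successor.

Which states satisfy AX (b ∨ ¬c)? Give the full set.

States satisfying b ∨ ¬c: {q2, q5}.
States satisfying AX (b ∨ ¬c): {q5}.

{q5}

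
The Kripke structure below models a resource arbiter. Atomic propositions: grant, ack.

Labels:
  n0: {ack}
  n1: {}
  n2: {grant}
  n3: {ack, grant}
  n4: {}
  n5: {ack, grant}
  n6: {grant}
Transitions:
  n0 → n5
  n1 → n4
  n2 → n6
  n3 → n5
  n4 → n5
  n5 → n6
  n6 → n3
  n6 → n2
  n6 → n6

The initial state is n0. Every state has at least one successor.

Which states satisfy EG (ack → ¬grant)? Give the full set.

States satisfying ack → ¬grant: {n0, n1, n2, n4, n6}.
States satisfying EG (ack → ¬grant): {n2, n6}.

{n2, n6}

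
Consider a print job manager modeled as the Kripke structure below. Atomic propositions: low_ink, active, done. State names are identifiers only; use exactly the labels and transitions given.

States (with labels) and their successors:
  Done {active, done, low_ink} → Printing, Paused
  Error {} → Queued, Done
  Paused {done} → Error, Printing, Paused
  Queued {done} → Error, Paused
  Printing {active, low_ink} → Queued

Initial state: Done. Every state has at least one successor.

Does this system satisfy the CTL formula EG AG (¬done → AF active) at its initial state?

Does not hold

States satisfying AG (¬done → AF active): ∅.
States satisfying EG AG (¬done → AF active): ∅.
No suitable path/successor from Done witnesses the formula.
Done ∉ Sat(EG AG (¬done → AF active)).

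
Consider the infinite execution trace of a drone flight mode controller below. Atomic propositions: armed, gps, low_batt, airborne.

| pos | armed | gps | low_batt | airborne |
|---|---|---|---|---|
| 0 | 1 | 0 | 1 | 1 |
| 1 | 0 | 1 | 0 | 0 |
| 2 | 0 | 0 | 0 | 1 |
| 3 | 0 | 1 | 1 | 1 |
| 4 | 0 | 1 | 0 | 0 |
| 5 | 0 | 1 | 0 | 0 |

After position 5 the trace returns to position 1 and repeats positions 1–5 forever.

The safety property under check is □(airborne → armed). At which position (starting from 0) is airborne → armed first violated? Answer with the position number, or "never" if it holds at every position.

2

Check airborne → armed at each position in order: 0 ✓, 1 ✓.
At position 2 the labels are {airborne}, so airborne → armed is false there. This is the first violation.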